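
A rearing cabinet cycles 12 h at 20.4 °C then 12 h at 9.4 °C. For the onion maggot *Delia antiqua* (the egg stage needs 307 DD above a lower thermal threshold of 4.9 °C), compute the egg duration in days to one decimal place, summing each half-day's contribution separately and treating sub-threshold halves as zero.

30.7 days

Day half: max(0, 20.4 − 4.9) × 0.5 = 15.5 × 0.5 = 7.75 DD.
Night half: max(0, 9.4 − 4.9) × 0.5 = 4.5 × 0.5 = 2.25 DD.
Per 24 h: 10.00 DD/day.
Duration = 307 / 10.00 = 30.700 ≈ 30.7 days.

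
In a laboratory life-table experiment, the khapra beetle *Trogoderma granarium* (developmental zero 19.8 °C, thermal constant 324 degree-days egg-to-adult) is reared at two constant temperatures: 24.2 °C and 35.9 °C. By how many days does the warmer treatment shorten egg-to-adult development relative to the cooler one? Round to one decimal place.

At 24.2 °C: 324 / (24.2 − 19.8) = 324 / 4.4 = 73.636 d.
At 35.9 °C: 324 / (35.9 − 19.8) = 324 / 16.1 = 20.124 d.
Difference = |73.636 − 20.124| = 53.512 ≈ 53.5 days.

53.5 days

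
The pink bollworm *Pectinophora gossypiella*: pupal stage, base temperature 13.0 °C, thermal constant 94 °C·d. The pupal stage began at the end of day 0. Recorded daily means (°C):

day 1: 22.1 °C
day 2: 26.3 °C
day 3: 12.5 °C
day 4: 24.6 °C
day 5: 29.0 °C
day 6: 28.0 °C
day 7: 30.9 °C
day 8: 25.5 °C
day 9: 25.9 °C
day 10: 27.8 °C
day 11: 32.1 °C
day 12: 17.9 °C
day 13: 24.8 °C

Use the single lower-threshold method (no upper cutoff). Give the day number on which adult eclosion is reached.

day 8

Daily DD above 13.0 °C: 9.1, 13.3, 0.0, 11.6, 16.0, 15.0, 17.9, 12.5, 12.9, 14.8, 19.1, 4.9, 11.8.
Cumulative: 9.1, 22.4, 22.4, 34.0, 50.0, 65.0, 82.9, 95.4, 108.3, 123.1, 142.2, 147.1, 158.9.
The total first reaches 94 DD on day 8.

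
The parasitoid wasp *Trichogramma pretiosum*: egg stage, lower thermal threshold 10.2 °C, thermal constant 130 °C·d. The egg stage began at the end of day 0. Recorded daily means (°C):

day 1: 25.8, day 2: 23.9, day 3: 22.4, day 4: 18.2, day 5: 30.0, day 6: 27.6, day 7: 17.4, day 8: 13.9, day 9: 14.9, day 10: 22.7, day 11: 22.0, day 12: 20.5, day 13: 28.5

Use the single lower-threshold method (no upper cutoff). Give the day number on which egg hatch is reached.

Daily DD above 10.2 °C: 15.6, 13.7, 12.2, 8.0, 19.8, 17.4, 7.2, 3.7, 4.7, 12.5, 11.8, 10.3, 18.3.
Cumulative: 15.6, 29.3, 41.5, 49.5, 69.3, 86.7, 93.9, 97.6, 102.3, 114.8, 126.6, 136.9, 155.2.
The total first reaches 130 DD on day 12.

day 12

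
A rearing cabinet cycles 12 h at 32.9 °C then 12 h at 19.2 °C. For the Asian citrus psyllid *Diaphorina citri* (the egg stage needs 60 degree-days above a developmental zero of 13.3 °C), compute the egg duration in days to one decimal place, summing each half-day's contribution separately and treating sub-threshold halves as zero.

4.7 days

Day half: max(0, 32.9 − 13.3) × 0.5 = 19.6 × 0.5 = 9.80 DD.
Night half: max(0, 19.2 − 13.3) × 0.5 = 5.9 × 0.5 = 2.95 DD.
Per 24 h: 12.75 DD/day.
Duration = 60 / 12.75 = 4.706 ≈ 4.7 days.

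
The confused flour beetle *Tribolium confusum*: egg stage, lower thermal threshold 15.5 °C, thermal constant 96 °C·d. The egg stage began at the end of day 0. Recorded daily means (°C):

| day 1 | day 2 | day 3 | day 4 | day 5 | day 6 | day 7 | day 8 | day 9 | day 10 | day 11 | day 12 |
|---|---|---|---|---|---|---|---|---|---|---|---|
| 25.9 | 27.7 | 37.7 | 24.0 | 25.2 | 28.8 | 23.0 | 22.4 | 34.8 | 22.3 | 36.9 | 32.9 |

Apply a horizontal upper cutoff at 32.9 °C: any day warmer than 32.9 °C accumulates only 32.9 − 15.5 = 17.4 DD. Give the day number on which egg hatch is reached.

day 9

Daily DD above 15.5 °C (capped at 17.4): 10.4, 12.2, 17.4, 8.5, 9.7, 13.3, 7.5, 6.9, 17.4, 6.8, 17.4, 17.4.
Cumulative: 10.4, 22.6, 40.0, 48.5, 58.2, 71.5, 79.0, 85.9, 103.3, 110.1, 127.5, 144.9.
The total first reaches 96 DD on day 9.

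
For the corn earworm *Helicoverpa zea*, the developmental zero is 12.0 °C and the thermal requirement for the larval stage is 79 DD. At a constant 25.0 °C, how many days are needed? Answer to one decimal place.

Daily accumulation = 25.0 − 12.0 = 13.0 DD/day.
Duration = 79 / 13.0 = 6.077 ≈ 6.1 days.

6.1 days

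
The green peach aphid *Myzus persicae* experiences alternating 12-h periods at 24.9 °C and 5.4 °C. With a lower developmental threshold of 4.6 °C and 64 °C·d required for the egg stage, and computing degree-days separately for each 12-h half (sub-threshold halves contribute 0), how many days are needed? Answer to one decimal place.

Day half: max(0, 24.9 − 4.6) × 0.5 = 20.3 × 0.5 = 10.15 DD.
Night half: max(0, 5.4 − 4.6) × 0.5 = 0.8 × 0.5 = 0.40 DD.
Per 24 h: 10.55 DD/day.
Duration = 64 / 10.55 = 6.066 ≈ 6.1 days.

6.1 days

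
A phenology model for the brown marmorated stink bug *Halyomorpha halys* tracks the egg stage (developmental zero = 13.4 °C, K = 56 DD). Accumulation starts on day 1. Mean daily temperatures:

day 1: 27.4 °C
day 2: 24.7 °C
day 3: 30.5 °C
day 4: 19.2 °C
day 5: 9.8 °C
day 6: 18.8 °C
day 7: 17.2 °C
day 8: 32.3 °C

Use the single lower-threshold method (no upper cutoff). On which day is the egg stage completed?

Daily DD above 13.4 °C: 14.0, 11.3, 17.1, 5.8, 0.0, 5.4, 3.8, 18.9.
Cumulative: 14.0, 25.3, 42.4, 48.2, 48.2, 53.6, 57.4, 76.3.
The total first reaches 56 DD on day 7.

day 7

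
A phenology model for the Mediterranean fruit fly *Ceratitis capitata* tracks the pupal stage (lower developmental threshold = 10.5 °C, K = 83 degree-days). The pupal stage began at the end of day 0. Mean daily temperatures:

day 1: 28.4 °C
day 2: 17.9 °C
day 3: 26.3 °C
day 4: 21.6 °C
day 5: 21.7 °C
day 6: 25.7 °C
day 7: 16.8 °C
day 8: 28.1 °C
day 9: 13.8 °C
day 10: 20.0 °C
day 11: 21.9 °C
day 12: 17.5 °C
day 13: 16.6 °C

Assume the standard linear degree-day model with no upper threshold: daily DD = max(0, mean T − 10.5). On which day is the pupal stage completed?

day 7

Daily DD above 10.5 °C: 17.9, 7.4, 15.8, 11.1, 11.2, 15.2, 6.3, 17.6, 3.3, 9.5, 11.4, 7.0, 6.1.
Cumulative: 17.9, 25.3, 41.1, 52.2, 63.4, 78.6, 84.9, 102.5, 105.8, 115.3, 126.7, 133.7, 139.8.
The total first reaches 83 DD on day 7.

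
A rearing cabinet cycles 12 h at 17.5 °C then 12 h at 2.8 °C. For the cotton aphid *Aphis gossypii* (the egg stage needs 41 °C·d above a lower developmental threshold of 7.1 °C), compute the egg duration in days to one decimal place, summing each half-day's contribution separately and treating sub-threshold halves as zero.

7.9 days

Day half: max(0, 17.5 − 7.1) × 0.5 = 10.4 × 0.5 = 5.20 DD.
Night half: max(0, 2.8 − 7.1) × 0.5 = 0.0 × 0.5 = 0.00 DD.
Per 24 h: 5.20 DD/day.
Duration = 41 / 5.20 = 7.885 ≈ 7.9 days.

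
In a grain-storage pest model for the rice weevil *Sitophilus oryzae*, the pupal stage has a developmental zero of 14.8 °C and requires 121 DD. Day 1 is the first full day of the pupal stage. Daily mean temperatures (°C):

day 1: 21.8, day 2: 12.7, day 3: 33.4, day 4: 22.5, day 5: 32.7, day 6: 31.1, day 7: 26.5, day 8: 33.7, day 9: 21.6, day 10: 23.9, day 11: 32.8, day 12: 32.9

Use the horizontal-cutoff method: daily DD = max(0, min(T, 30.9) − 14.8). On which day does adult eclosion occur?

day 11

Daily DD above 14.8 °C (capped at 16.1): 7.0, 0.0, 16.1, 7.7, 16.1, 16.1, 11.7, 16.1, 6.8, 9.1, 16.1, 16.1.
Cumulative: 7.0, 7.0, 23.1, 30.8, 46.9, 63.0, 74.7, 90.8, 97.6, 106.7, 122.8, 138.9.
The total first reaches 121 DD on day 11.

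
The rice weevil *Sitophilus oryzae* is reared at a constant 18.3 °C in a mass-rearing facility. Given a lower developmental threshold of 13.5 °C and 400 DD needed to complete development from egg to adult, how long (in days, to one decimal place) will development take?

83.3 days

Daily accumulation = 18.3 − 13.5 = 4.8 DD/day.
Duration = 400 / 4.8 = 83.333 ≈ 83.3 days.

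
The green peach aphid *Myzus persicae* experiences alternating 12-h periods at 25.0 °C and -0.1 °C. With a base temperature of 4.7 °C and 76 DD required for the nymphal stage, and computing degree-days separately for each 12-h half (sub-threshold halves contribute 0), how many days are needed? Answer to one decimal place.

7.5 days

Day half: max(0, 25.0 − 4.7) × 0.5 = 20.3 × 0.5 = 10.15 DD.
Night half: max(0, -0.1 − 4.7) × 0.5 = 0.0 × 0.5 = 0.00 DD.
Per 24 h: 10.15 DD/day.
Duration = 76 / 10.15 = 7.488 ≈ 7.5 days.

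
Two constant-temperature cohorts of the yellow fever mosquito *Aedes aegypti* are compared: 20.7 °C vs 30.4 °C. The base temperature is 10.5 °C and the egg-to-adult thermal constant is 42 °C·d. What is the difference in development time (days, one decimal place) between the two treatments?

At 20.7 °C: 42 / (20.7 − 10.5) = 42 / 10.2 = 4.118 d.
At 30.4 °C: 42 / (30.4 − 10.5) = 42 / 19.9 = 2.111 d.
Difference = |4.118 − 2.111| = 2.007 ≈ 2.0 days.

2.0 days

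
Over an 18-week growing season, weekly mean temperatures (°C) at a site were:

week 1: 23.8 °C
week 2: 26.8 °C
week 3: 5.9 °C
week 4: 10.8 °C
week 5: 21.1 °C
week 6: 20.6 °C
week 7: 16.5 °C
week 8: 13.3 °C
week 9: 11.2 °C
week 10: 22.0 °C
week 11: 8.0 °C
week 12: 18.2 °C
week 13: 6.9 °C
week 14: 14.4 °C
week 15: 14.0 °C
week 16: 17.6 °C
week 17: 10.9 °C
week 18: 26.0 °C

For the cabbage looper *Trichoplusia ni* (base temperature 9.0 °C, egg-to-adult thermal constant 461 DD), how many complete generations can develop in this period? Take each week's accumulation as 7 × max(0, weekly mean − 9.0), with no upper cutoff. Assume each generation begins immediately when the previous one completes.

Weekly DD (7 × max(0, T̄ − 9.0)): 103.6, 124.6, 0.0, 12.6, 84.7, 81.2, 52.5, 30.1, 15.4, 91.0, 0.0, 64.4, 0.0, 37.8, 35.0, 60.2, 13.3, 119.0.
Season total = 925.4 DD.
Complete generations = ⌊925.4 / 461⌋ = 2.

2 generations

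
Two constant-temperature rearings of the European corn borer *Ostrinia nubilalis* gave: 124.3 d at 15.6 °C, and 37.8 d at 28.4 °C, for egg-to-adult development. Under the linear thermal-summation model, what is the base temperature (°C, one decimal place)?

Linear rate model ⇒ the product D·(T − T_b) is constant across temperatures.
124.3·(15.6 − T_b) = 37.8·(28.4 − T_b)
T_b = (124.3·15.6 − 37.8·28.4) / (124.3 − 37.8) = 865.56 / 86.5 = 10.006 °C ≈ 10.0 °C.

10.0 °C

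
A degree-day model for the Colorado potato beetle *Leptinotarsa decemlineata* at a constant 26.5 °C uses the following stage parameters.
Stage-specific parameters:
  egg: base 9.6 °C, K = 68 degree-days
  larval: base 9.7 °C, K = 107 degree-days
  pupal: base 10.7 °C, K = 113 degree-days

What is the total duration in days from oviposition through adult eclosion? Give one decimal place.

17.5 days

egg: 68 / (26.5 − 9.6) = 68 / 16.9 = 4.024 d.
larval: 107 / (26.5 − 9.7) = 107 / 16.8 = 6.369 d.
pupal: 113 / (26.5 − 10.7) = 113 / 15.8 = 7.152 d.
Sum = 17.545 ≈ 17.5 days.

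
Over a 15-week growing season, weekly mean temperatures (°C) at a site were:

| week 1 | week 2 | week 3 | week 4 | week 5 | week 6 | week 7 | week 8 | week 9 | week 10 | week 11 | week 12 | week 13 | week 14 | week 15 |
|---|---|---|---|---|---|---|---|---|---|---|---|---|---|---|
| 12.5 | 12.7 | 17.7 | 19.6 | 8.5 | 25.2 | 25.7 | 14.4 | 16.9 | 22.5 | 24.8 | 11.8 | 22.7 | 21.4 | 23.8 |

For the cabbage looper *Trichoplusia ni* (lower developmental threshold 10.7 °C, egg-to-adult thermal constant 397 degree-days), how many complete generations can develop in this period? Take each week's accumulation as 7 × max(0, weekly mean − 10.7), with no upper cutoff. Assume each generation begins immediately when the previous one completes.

2 generations

Weekly DD (7 × max(0, T̄ − 10.7)): 12.6, 14.0, 49.0, 62.3, 0.0, 101.5, 105.0, 25.9, 43.4, 82.6, 98.7, 7.7, 84.0, 74.9, 91.7.
Season total = 853.3 DD.
Complete generations = ⌊853.3 / 397⌋ = 2.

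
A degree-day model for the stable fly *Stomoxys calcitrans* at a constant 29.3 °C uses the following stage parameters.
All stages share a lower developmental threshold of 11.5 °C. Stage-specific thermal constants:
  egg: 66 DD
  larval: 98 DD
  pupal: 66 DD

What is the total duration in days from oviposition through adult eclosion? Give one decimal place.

Daily accumulation at 29.3 °C = 29.3 − 11.5 = 17.8 DD/day.
Total K = 66 + 98 + 66 = 230 DD.
Total duration = 230 / 17.8 = 12.921 ≈ 12.9 days.

12.9 days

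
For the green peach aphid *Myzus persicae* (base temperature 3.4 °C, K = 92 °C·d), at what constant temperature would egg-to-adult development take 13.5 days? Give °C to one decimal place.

Required daily accumulation = 92 / 13.5 = 6.815 DD/day.
T = T_base + 6.815 = 3.4 + 6.815 = 10.215 ≈ 10.2 °C.

10.2 °C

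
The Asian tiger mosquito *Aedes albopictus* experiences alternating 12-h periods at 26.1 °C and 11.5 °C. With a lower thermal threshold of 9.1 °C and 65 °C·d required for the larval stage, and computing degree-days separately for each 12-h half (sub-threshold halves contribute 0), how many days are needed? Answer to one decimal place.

Day half: max(0, 26.1 − 9.1) × 0.5 = 17.0 × 0.5 = 8.50 DD.
Night half: max(0, 11.5 − 9.1) × 0.5 = 2.4 × 0.5 = 1.20 DD.
Per 24 h: 9.70 DD/day.
Duration = 65 / 9.70 = 6.701 ≈ 6.7 days.

6.7 days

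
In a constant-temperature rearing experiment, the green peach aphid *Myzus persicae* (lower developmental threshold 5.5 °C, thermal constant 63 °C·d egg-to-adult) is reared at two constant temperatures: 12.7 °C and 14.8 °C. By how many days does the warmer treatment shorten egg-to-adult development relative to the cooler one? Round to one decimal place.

2.0 days

At 12.7 °C: 63 / (12.7 − 5.5) = 63 / 7.2 = 8.750 d.
At 14.8 °C: 63 / (14.8 − 5.5) = 63 / 9.3 = 6.774 d.
Difference = |8.750 − 6.774| = 1.976 ≈ 2.0 days.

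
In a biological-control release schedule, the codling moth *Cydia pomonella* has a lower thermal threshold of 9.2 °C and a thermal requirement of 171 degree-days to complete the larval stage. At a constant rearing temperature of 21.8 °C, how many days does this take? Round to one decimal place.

Daily accumulation = 21.8 − 9.2 = 12.6 DD/day.
Duration = 171 / 12.6 = 13.571 ≈ 13.6 days.

13.6 days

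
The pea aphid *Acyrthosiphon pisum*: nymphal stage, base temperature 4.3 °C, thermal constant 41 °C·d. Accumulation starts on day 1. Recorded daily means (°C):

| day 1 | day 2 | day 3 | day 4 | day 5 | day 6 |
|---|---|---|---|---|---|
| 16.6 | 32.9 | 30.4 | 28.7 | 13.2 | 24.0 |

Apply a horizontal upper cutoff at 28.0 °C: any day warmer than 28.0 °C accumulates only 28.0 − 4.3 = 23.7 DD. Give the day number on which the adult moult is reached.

Daily DD above 4.3 °C (capped at 23.7): 12.3, 23.7, 23.7, 23.7, 8.9, 19.7.
Cumulative: 12.3, 36.0, 59.7, 83.4, 92.3, 112.0.
The total first reaches 41 DD on day 3.

day 3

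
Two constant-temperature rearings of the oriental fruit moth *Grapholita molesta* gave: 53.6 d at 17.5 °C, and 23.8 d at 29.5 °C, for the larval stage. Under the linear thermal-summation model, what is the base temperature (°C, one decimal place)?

Linear rate model ⇒ the product D·(T − T_b) is constant across temperatures.
53.6·(17.5 − T_b) = 23.8·(29.5 − T_b)
T_b = (53.6·17.5 − 23.8·29.5) / (53.6 − 23.8) = 235.90 / 29.8 = 7.916 °C ≈ 7.9 °C.

7.9 °C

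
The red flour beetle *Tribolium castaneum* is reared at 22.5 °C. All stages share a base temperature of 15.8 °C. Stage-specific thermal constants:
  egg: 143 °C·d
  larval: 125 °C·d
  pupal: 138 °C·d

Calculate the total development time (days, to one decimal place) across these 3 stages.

60.6 days

Daily accumulation at 22.5 °C = 22.5 − 15.8 = 6.7 DD/day.
Total K = 143 + 125 + 138 = 406 DD.
Total duration = 406 / 6.7 = 60.597 ≈ 60.6 days.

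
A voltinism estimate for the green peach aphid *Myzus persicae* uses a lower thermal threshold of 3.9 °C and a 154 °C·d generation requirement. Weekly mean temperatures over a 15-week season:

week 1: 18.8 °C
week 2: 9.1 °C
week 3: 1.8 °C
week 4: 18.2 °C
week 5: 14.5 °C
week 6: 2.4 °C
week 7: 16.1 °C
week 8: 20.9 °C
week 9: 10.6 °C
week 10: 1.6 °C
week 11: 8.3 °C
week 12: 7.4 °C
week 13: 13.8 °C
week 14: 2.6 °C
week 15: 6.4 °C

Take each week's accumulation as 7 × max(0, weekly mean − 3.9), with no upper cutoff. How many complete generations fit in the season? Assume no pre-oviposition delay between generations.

Weekly DD (7 × max(0, T̄ − 3.9)): 104.3, 36.4, 0.0, 100.1, 74.2, 0.0, 85.4, 119.0, 46.9, 0.0, 30.8, 24.5, 69.3, 0.0, 17.5.
Season total = 708.4 DD.
Complete generations = ⌊708.4 / 154⌋ = 4.

4 generations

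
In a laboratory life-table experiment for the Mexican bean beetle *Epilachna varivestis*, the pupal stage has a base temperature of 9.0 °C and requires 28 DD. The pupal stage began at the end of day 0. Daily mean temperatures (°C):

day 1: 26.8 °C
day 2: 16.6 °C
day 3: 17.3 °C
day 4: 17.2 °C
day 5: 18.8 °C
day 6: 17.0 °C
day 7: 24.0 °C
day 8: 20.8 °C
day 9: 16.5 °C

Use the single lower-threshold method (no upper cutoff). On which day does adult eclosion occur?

day 3

Daily DD above 9.0 °C: 17.8, 7.6, 8.3, 8.2, 9.8, 8.0, 15.0, 11.8, 7.5.
Cumulative: 17.8, 25.4, 33.7, 41.9, 51.7, 59.7, 74.7, 86.5, 94.0.
The total first reaches 28 DD on day 3.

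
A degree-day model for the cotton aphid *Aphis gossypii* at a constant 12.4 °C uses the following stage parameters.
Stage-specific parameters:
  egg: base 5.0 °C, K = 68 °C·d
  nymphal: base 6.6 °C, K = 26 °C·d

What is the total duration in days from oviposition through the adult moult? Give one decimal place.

13.7 days

egg: 68 / (12.4 − 5.0) = 68 / 7.4 = 9.189 d.
nymphal: 26 / (12.4 − 6.6) = 26 / 5.8 = 4.483 d.
Sum = 13.672 ≈ 13.7 days.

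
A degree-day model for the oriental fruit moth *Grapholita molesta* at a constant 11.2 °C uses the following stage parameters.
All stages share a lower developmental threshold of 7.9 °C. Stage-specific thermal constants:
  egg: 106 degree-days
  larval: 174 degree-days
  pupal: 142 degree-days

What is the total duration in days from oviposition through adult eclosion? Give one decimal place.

127.9 days

Daily accumulation at 11.2 °C = 11.2 − 7.9 = 3.3 DD/day.
Total K = 106 + 174 + 142 = 422 DD.
Total duration = 422 / 3.3 = 127.879 ≈ 127.9 days.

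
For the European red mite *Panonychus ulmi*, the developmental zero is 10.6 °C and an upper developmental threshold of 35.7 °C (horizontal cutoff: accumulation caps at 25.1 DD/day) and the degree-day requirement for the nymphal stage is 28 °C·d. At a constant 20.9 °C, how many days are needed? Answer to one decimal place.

Daily accumulation = 20.9 − 10.6 = 10.3 DD/day.
Duration = 28 / 10.3 = 2.718 ≈ 2.7 days.

2.7 days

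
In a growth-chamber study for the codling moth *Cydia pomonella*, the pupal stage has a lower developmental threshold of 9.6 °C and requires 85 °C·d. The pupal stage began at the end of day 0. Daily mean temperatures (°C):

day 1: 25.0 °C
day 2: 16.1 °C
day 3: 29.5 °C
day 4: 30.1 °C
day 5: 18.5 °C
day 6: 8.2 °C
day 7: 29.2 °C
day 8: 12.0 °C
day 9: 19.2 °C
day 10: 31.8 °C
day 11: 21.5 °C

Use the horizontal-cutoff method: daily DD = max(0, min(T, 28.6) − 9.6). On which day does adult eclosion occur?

day 7

Daily DD above 9.6 °C (capped at 19.0): 15.4, 6.5, 19.0, 19.0, 8.9, 0.0, 19.0, 2.4, 9.6, 19.0, 11.9.
Cumulative: 15.4, 21.9, 40.9, 59.9, 68.8, 68.8, 87.8, 90.2, 99.8, 118.8, 130.7.
The total first reaches 85 DD on day 7.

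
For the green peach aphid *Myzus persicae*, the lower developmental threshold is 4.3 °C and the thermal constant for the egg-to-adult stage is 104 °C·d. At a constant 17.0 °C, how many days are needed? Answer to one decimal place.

Daily accumulation = 17.0 − 4.3 = 12.7 DD/day.
Duration = 104 / 12.7 = 8.189 ≈ 8.2 days.

8.2 days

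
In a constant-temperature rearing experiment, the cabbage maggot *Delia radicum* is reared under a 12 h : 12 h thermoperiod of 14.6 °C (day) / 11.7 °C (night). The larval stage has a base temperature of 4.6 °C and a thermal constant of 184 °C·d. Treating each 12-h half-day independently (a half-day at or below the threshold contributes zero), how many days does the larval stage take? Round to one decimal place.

21.5 days

Day half: max(0, 14.6 − 4.6) × 0.5 = 10.0 × 0.5 = 5.00 DD.
Night half: max(0, 11.7 − 4.6) × 0.5 = 7.1 × 0.5 = 3.55 DD.
Per 24 h: 8.55 DD/day.
Duration = 184 / 8.55 = 21.520 ≈ 21.5 days.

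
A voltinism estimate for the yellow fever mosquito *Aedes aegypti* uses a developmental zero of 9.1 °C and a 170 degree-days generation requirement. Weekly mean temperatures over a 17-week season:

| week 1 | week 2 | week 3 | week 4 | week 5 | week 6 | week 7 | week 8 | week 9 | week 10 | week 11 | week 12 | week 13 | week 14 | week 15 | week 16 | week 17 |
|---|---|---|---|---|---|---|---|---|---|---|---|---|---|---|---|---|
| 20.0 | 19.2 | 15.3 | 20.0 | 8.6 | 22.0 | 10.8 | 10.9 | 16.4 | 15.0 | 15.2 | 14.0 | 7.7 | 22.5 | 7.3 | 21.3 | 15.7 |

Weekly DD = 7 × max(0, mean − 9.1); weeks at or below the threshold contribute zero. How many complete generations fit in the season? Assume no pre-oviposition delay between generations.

4 generations

Weekly DD (7 × max(0, T̄ − 9.1)): 76.3, 70.7, 43.4, 76.3, 0.0, 90.3, 11.9, 12.6, 51.1, 41.3, 42.7, 34.3, 0.0, 93.8, 0.0, 85.4, 46.2.
Season total = 776.3 DD.
Complete generations = ⌊776.3 / 170⌋ = 4.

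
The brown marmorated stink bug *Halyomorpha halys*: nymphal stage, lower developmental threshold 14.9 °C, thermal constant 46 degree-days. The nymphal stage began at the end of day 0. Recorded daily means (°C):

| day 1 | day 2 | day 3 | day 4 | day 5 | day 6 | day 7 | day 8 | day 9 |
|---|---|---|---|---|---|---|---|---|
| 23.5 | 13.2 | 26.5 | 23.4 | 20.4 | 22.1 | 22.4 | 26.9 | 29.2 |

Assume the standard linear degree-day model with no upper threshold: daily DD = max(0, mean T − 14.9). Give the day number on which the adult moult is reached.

day 7

Daily DD above 14.9 °C: 8.6, 0.0, 11.6, 8.5, 5.5, 7.2, 7.5, 12.0, 14.3.
Cumulative: 8.6, 8.6, 20.2, 28.7, 34.2, 41.4, 48.9, 60.9, 75.2.
The total first reaches 46 DD on day 7.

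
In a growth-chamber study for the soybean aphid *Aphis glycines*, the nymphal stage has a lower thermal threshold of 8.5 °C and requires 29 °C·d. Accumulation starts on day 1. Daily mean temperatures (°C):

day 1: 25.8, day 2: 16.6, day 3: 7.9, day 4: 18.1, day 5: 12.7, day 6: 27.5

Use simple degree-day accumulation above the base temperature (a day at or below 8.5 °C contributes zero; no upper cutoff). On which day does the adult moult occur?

day 4

Daily DD above 8.5 °C: 17.3, 8.1, 0.0, 9.6, 4.2, 19.0.
Cumulative: 17.3, 25.4, 25.4, 35.0, 39.2, 58.2.
The total first reaches 29 DD on day 4.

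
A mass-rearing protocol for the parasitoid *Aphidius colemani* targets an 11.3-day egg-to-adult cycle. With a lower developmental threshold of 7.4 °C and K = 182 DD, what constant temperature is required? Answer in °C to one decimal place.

23.5 °C

Required daily accumulation = 182 / 11.3 = 16.106 DD/day.
T = T_base + 16.106 = 7.4 + 16.106 = 23.506 ≈ 23.5 °C.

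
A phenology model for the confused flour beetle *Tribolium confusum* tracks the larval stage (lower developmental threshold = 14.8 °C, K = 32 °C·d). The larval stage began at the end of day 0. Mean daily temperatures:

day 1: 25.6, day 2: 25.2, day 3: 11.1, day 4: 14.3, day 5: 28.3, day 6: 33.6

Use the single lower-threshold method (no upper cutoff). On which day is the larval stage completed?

day 5

Daily DD above 14.8 °C: 10.8, 10.4, 0.0, 0.0, 13.5, 18.8.
Cumulative: 10.8, 21.2, 21.2, 21.2, 34.7, 53.5.
The total first reaches 32 DD on day 5.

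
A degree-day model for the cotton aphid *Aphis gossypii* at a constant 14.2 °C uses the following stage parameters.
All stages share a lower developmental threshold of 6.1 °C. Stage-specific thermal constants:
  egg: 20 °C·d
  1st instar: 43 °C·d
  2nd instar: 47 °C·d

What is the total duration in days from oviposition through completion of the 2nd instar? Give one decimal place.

Daily accumulation at 14.2 °C = 14.2 − 6.1 = 8.1 DD/day.
Total K = 20 + 43 + 47 = 110 DD.
Total duration = 110 / 8.1 = 13.580 ≈ 13.6 days.

13.6 days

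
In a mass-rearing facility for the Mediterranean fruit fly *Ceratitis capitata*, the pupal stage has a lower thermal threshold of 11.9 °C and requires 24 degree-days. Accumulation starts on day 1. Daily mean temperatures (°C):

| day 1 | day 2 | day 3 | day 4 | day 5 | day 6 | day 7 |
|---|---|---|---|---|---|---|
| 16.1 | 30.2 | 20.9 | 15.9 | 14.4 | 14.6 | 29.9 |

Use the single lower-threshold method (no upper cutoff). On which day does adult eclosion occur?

Daily DD above 11.9 °C: 4.2, 18.3, 9.0, 4.0, 2.5, 2.7, 18.0.
Cumulative: 4.2, 22.5, 31.5, 35.5, 38.0, 40.7, 58.7.
The total first reaches 24 DD on day 3.

day 3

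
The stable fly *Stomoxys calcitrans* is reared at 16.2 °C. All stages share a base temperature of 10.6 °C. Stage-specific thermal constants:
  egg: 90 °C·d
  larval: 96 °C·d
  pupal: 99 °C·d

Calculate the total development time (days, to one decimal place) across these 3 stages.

50.9 days

Daily accumulation at 16.2 °C = 16.2 − 10.6 = 5.6 DD/day.
Total K = 90 + 96 + 99 = 285 DD.
Total duration = 285 / 5.6 = 50.893 ≈ 50.9 days.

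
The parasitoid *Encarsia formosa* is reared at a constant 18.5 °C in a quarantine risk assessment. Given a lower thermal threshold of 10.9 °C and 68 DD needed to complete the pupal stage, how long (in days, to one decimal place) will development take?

8.9 days

Daily accumulation = 18.5 − 10.9 = 7.6 DD/day.
Duration = 68 / 7.6 = 8.947 ≈ 8.9 days.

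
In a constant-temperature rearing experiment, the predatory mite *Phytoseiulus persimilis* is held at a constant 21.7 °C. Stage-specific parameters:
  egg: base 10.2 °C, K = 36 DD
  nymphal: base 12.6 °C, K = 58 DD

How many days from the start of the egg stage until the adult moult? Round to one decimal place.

egg: 36 / (21.7 − 10.2) = 36 / 11.5 = 3.130 d.
nymphal: 58 / (21.7 − 12.6) = 58 / 9.1 = 6.374 d.
Sum = 9.504 ≈ 9.5 days.

9.5 days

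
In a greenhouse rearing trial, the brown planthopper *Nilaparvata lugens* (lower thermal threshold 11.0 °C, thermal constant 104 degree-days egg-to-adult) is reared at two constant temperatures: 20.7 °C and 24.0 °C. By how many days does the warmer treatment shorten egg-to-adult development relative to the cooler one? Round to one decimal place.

2.7 days

At 20.7 °C: 104 / (20.7 − 11.0) = 104 / 9.7 = 10.722 d.
At 24.0 °C: 104 / (24.0 − 11.0) = 104 / 13.0 = 8.000 d.
Difference = |10.722 − 8.000| = 2.722 ≈ 2.7 days.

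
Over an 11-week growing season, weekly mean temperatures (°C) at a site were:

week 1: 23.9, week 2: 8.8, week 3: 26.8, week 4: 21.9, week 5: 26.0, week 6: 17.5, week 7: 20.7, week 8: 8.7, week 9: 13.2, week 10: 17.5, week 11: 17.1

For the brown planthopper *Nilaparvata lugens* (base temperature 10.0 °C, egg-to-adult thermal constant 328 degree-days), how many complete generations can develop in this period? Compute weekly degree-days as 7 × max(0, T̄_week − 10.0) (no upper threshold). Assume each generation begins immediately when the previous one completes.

2 generations

Weekly DD (7 × max(0, T̄ − 10.0)): 97.3, 0.0, 117.6, 83.3, 112.0, 52.5, 74.9, 0.0, 22.4, 52.5, 49.7.
Season total = 662.2 DD.
Complete generations = ⌊662.2 / 328⌋ = 2.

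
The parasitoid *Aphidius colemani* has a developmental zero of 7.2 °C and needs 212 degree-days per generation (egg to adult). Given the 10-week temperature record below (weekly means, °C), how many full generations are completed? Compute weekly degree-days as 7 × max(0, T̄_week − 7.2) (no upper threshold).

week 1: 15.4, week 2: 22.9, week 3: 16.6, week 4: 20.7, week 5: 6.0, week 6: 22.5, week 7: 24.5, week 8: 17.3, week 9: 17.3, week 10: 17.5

Weekly DD (7 × max(0, T̄ − 7.2)): 57.4, 109.9, 65.8, 94.5, 0.0, 107.1, 121.1, 70.7, 70.7, 72.1.
Season total = 769.3 DD.
Complete generations = ⌊769.3 / 212⌋ = 3.

3 generations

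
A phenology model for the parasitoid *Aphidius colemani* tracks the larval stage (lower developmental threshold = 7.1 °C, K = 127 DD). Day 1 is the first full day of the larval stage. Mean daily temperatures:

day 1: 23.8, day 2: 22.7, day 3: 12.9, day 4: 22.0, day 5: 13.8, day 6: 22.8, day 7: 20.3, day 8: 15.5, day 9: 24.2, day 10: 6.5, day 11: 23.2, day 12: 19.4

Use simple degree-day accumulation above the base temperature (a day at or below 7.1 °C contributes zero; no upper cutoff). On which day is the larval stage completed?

Daily DD above 7.1 °C: 16.7, 15.6, 5.8, 14.9, 6.7, 15.7, 13.2, 8.4, 17.1, 0.0, 16.1, 12.3.
Cumulative: 16.7, 32.3, 38.1, 53.0, 59.7, 75.4, 88.6, 97.0, 114.1, 114.1, 130.2, 142.5.
The total first reaches 127 DD on day 11.

day 11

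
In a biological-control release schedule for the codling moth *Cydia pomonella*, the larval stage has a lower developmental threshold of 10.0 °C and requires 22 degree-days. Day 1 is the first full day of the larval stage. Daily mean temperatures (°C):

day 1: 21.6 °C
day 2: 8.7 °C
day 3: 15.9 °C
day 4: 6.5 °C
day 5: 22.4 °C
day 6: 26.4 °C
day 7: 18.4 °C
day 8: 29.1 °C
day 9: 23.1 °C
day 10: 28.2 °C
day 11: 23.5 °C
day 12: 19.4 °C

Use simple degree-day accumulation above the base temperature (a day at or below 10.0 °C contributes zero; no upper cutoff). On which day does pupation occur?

day 5

Daily DD above 10.0 °C: 11.6, 0.0, 5.9, 0.0, 12.4, 16.4, 8.4, 19.1, 13.1, 18.2, 13.5, 9.4.
Cumulative: 11.6, 11.6, 17.5, 17.5, 29.9, 46.3, 54.7, 73.8, 86.9, 105.1, 118.6, 128.0.
The total first reaches 22 DD on day 5.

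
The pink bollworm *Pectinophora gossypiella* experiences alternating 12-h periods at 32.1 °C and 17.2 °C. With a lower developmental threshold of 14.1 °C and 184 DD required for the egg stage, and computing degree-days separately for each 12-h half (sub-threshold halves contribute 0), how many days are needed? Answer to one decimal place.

17.4 days

Day half: max(0, 32.1 − 14.1) × 0.5 = 18.0 × 0.5 = 9.00 DD.
Night half: max(0, 17.2 − 14.1) × 0.5 = 3.1 × 0.5 = 1.55 DD.
Per 24 h: 10.55 DD/day.
Duration = 184 / 10.55 = 17.441 ≈ 17.4 days.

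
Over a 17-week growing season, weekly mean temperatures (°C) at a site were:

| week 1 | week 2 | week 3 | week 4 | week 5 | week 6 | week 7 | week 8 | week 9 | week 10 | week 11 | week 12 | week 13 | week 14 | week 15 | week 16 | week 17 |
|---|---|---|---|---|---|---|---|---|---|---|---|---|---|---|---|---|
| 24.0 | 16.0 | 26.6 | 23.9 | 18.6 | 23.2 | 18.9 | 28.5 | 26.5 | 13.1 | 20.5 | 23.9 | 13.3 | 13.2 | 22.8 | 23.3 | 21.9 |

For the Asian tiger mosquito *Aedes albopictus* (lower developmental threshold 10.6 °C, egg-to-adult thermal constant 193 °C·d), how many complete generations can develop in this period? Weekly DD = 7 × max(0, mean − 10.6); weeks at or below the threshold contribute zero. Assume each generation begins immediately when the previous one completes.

Weekly DD (7 × max(0, T̄ − 10.6)): 93.8, 37.8, 112.0, 93.1, 56.0, 88.2, 58.1, 125.3, 111.3, 17.5, 69.3, 93.1, 18.9, 18.2, 85.4, 88.9, 79.1.
Season total = 1246.0 DD.
Complete generations = ⌊1246.0 / 193⌋ = 6.

6 generations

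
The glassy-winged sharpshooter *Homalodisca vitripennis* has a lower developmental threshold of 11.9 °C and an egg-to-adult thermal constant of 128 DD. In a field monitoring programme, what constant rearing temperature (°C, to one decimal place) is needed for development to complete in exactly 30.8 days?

16.1 °C

Required daily accumulation = 128 / 30.8 = 4.156 DD/day.
T = T_base + 4.156 = 11.9 + 4.156 = 16.056 ≈ 16.1 °C.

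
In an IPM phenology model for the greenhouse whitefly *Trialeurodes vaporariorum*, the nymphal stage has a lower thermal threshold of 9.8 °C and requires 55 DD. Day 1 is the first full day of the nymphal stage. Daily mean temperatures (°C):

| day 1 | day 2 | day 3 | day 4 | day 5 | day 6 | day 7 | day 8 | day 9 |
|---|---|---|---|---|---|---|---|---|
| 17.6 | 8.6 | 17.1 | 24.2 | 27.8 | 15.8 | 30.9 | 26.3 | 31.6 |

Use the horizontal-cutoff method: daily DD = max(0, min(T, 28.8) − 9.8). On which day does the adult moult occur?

Daily DD above 9.8 °C (capped at 19.0): 7.8, 0.0, 7.3, 14.4, 18.0, 6.0, 19.0, 16.5, 19.0.
Cumulative: 7.8, 7.8, 15.1, 29.5, 47.5, 53.5, 72.5, 89.0, 108.0.
The total first reaches 55 DD on day 7.

day 7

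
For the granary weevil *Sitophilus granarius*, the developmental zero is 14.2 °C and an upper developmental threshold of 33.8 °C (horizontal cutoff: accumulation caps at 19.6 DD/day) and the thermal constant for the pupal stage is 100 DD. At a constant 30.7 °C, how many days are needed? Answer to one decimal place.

Daily accumulation = 30.7 − 14.2 = 16.5 DD/day.
Duration = 100 / 16.5 = 6.061 ≈ 6.1 days.

6.1 days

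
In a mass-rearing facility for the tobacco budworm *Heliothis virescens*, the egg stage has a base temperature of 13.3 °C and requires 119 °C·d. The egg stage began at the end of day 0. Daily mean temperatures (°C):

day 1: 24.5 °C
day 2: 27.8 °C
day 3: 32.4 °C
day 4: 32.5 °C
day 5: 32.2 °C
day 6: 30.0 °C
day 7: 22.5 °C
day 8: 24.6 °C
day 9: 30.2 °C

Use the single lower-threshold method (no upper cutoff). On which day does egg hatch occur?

Daily DD above 13.3 °C: 11.2, 14.5, 19.1, 19.2, 18.9, 16.7, 9.2, 11.3, 16.9.
Cumulative: 11.2, 25.7, 44.8, 64.0, 82.9, 99.6, 108.8, 120.1, 137.0.
The total first reaches 119 DD on day 8.

day 8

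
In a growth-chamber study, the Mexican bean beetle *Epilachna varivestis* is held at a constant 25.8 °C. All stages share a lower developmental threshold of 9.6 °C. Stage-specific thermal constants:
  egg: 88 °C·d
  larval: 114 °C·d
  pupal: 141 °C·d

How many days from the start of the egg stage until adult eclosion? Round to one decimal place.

21.2 days

Daily accumulation at 25.8 °C = 25.8 − 9.6 = 16.2 DD/day.
Total K = 88 + 114 + 141 = 343 DD.
Total duration = 343 / 16.2 = 21.173 ≈ 21.2 days.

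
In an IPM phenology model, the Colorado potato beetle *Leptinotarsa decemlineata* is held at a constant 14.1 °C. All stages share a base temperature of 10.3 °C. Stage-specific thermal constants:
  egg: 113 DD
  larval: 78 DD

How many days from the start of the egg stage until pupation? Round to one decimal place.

Daily accumulation at 14.1 °C = 14.1 − 10.3 = 3.8 DD/day.
Total K = 113 + 78 = 191 DD.
Total duration = 191 / 3.8 = 50.263 ≈ 50.3 days.

50.3 days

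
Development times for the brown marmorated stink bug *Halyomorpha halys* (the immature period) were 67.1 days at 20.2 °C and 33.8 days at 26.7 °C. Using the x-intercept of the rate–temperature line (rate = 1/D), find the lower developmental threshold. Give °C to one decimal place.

13.6 °C

Linear rate model ⇒ the product D·(T − T_b) is constant across temperatures.
67.1·(20.2 − T_b) = 33.8·(26.7 − T_b)
T_b = (67.1·20.2 − 33.8·26.7) / (67.1 − 33.8) = 452.96 / 33.3 = 13.602 °C ≈ 13.6 °C.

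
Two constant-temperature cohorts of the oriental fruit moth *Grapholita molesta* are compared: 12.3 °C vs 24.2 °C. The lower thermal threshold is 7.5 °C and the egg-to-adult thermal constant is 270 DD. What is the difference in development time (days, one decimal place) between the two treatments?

40.1 days

At 12.3 °C: 270 / (12.3 − 7.5) = 270 / 4.8 = 56.250 d.
At 24.2 °C: 270 / (24.2 − 7.5) = 270 / 16.7 = 16.168 d.
Difference = |56.250 − 16.168| = 40.082 ≈ 40.1 days.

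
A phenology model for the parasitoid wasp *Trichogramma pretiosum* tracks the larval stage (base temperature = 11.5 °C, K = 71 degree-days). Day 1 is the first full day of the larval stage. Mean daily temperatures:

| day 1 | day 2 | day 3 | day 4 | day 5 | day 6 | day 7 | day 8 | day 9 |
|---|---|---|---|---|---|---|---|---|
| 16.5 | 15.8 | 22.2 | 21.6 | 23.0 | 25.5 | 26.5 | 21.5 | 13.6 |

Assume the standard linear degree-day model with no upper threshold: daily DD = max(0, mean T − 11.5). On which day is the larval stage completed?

Daily DD above 11.5 °C: 5.0, 4.3, 10.7, 10.1, 11.5, 14.0, 15.0, 10.0, 2.1.
Cumulative: 5.0, 9.3, 20.0, 30.1, 41.6, 55.6, 70.6, 80.6, 82.7.
The total first reaches 71 DD on day 8.

day 8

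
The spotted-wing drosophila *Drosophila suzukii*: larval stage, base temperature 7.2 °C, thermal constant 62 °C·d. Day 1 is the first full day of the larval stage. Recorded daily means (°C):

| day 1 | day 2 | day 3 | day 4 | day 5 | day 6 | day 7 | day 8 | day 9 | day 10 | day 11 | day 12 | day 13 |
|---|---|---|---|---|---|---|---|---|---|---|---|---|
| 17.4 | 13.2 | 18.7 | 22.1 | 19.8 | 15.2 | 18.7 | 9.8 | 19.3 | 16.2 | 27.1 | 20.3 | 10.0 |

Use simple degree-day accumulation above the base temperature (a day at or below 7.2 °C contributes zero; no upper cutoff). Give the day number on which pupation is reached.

day 6

Daily DD above 7.2 °C: 10.2, 6.0, 11.5, 14.9, 12.6, 8.0, 11.5, 2.6, 12.1, 9.0, 19.9, 13.1, 2.8.
Cumulative: 10.2, 16.2, 27.7, 42.6, 55.2, 63.2, 74.7, 77.3, 89.4, 98.4, 118.3, 131.4, 134.2.
The total first reaches 62 DD on day 6.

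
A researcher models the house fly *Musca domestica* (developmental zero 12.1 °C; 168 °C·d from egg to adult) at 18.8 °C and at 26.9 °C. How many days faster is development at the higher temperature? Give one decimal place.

13.7 days

At 18.8 °C: 168 / (18.8 − 12.1) = 168 / 6.7 = 25.075 d.
At 26.9 °C: 168 / (26.9 − 12.1) = 168 / 14.8 = 11.351 d.
Difference = |25.075 − 11.351| = 13.723 ≈ 13.7 days.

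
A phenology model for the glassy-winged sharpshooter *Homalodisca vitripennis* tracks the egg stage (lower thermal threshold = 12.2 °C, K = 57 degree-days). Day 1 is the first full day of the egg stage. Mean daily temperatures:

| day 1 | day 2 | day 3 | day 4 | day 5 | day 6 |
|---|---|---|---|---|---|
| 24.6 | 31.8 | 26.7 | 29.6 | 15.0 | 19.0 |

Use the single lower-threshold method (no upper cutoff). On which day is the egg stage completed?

Daily DD above 12.2 °C: 12.4, 19.6, 14.5, 17.4, 2.8, 6.8.
Cumulative: 12.4, 32.0, 46.5, 63.9, 66.7, 73.5.
The total first reaches 57 DD on day 4.

day 4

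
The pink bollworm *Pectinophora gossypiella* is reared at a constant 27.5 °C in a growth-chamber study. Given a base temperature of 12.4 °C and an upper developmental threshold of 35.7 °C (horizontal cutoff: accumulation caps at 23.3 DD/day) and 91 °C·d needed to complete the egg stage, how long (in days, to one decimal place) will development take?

Daily accumulation = 27.5 − 12.4 = 15.1 DD/day.
Duration = 91 / 15.1 = 6.026 ≈ 6.0 days.

6.0 days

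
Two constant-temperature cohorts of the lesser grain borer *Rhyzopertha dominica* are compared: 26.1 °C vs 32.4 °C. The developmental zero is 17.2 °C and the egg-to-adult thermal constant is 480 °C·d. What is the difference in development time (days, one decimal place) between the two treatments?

22.4 days

At 26.1 °C: 480 / (26.1 − 17.2) = 480 / 8.9 = 53.933 d.
At 32.4 °C: 480 / (32.4 − 17.2) = 480 / 15.2 = 31.579 d.
Difference = |53.933 − 31.579| = 22.354 ≈ 22.4 days.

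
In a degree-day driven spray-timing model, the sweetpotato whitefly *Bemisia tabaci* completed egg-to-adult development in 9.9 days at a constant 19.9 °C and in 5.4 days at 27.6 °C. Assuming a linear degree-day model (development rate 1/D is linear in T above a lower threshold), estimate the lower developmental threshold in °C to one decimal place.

Under the model K = D·(T − T_b), so D₁·(T₁ − T_b) = D₂·(T₂ − T_b).
9.9·(19.9 − T_b) = 5.4·(27.6 − T_b)
T_b = (9.9·19.9 − 5.4·27.6) / (9.9 − 5.4) = 47.97 / 4.5 = 10.660 °C ≈ 10.7 °C.

10.7 °C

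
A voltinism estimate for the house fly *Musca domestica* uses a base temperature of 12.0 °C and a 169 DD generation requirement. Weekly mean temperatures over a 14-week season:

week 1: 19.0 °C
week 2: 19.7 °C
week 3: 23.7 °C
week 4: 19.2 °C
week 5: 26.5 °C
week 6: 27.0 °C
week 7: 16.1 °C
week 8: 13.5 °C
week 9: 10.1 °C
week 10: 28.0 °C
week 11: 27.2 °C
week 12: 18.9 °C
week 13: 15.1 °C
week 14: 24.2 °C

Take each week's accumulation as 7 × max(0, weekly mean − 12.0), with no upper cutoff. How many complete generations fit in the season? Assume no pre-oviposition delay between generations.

5 generations

Weekly DD (7 × max(0, T̄ − 12.0)): 49.0, 53.9, 81.9, 50.4, 101.5, 105.0, 28.7, 10.5, 0.0, 112.0, 106.4, 48.3, 21.7, 85.4.
Season total = 854.7 DD.
Complete generations = ⌊854.7 / 169⌋ = 5.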